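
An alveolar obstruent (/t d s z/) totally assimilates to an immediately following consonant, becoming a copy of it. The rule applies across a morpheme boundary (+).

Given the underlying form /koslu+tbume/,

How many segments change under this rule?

/s/ before /l/ → [l] (total assimilation)
/t/ before /b/ → [b] (total assimilation)
2 segments change.

2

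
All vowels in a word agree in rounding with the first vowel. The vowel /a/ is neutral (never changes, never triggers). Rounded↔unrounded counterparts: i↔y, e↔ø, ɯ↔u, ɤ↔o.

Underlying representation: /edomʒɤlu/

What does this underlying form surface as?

[edɤmʒɤlɯ]

/o/ harmonizes with /e/ ([-round]) → [ɤ]
/u/ harmonizes with /e/ ([-round]) → [ɯ]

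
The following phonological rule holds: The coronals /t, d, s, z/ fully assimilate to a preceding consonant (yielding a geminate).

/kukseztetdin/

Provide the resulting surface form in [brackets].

[kukkezzettin]

/s/ after /k/ → [k] (total assimilation)
/t/ after /z/ → [z] (total assimilation)
/d/ after /t/ → [t] (total assimilation)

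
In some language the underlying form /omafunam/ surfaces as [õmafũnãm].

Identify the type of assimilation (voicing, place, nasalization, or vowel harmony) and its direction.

/o/→[õ] /u/→[ũ] /a/→[ã].
Each target copies a feature from the following segment, so the direction is regressive.

nasalization, regressive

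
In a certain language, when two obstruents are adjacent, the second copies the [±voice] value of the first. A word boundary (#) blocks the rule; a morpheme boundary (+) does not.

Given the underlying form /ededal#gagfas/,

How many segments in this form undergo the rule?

/f/ after /g/ (voiced) → [v]
1 segment changes.

1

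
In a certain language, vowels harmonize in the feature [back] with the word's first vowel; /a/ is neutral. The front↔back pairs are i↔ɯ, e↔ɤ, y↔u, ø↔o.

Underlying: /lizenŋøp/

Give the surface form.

[lizenŋøp]

no segment meets the rule's conditions; no change.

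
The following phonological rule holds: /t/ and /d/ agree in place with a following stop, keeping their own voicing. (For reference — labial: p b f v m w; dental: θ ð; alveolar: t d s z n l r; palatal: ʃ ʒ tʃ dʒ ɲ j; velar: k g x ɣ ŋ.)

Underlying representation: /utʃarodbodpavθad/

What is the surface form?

[utʃarobbobpavθad]

/d/ before /b/ (labial) → [b]
/d/ before /p/ (labial) → [b]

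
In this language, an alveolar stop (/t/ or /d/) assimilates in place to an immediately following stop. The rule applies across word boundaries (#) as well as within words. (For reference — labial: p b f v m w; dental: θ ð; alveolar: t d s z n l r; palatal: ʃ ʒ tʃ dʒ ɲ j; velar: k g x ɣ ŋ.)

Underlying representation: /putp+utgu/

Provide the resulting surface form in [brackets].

/t/ before /p/ (labial) → [p]
/t/ before /g/ (velar) → [k]

[pupp+ukgu]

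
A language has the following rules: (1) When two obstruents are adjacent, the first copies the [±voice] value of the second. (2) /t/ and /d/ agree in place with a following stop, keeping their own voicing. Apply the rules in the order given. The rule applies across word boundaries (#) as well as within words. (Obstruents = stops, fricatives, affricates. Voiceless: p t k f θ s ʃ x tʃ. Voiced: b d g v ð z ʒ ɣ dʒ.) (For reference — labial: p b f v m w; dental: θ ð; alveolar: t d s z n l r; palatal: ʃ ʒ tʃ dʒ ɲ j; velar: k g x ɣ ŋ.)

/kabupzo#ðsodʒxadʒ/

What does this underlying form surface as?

Rule 1: /p/ before /z/ (voiced) → [b]
Rule 1: /ð/ before /s/ (voiceless) → [θ]
Rule 1: /dʒ/ before /x/ (voiceless) → [tʃ]
After rule 1: kabubzo#θsotʃxadʒ
Rule 2: no segment meets the rule's conditions; no change.

[kabubzo#θsotʃxadʒ]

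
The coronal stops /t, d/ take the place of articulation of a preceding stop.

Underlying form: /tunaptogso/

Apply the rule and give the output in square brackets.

/t/ after /p/ (labial) → [p]

[tunappogso]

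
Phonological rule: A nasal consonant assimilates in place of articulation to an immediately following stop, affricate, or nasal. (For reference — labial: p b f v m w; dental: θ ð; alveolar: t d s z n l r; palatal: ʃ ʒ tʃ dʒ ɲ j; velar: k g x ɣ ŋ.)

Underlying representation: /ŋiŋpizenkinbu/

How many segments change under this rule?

/ŋ/ before /p/ (labial) → [m]
/n/ before /k/ (velar) → [ŋ]
/n/ before /b/ (labial) → [m]
3 segments change.

3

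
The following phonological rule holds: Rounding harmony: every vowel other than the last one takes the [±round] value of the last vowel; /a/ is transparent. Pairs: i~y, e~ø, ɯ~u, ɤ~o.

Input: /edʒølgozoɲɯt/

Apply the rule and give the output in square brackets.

/ø/ harmonizes with /ɯ/ ([-round]) → [e]
/o/ harmonizes with /ɯ/ ([-round]) → [ɤ]
/o/ harmonizes with /ɯ/ ([-round]) → [ɤ]

[edʒelgɤzɤɲɯt]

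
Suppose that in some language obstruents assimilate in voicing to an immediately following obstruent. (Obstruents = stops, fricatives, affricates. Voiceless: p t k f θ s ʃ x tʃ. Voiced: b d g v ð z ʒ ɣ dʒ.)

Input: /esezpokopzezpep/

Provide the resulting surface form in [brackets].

[esespokobzespep]

/z/ before /p/ (voiceless) → [s]
/p/ before /z/ (voiced) → [b]
/z/ before /p/ (voiceless) → [s]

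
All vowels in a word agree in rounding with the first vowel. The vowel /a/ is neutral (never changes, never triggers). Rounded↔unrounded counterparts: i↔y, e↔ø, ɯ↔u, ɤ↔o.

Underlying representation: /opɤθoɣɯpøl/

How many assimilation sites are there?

2

/ɤ/ harmonizes with /o/ ([+round]) → [o]
/ɯ/ harmonizes with /o/ ([+round]) → [u]
2 segments change.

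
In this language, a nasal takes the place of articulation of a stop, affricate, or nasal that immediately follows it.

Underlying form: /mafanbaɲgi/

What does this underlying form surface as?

[mafambaŋgi]

/n/ before /b/ (labial) → [m]
/ɲ/ before /g/ (velar) → [ŋ]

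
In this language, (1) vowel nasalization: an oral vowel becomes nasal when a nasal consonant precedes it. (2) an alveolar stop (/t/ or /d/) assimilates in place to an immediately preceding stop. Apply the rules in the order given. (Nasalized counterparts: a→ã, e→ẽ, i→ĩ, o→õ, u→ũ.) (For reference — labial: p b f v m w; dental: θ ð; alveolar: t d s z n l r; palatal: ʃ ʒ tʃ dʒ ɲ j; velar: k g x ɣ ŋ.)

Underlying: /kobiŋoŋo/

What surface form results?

Rule 1: /o/ after nasal /ŋ/ → [õ]
Rule 1: /o/ after nasal /ŋ/ → [õ]
After rule 1: kobiŋõŋõ
Rule 2: no segment meets the rule's conditions; no change.

[kobiŋõŋõ]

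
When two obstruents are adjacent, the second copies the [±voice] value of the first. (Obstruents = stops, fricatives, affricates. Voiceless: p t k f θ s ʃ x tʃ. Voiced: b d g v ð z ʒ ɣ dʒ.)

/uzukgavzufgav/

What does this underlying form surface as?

[uzukkavzufkav]

/g/ after /k/ (voiceless) → [k]
/g/ after /f/ (voiceless) → [k]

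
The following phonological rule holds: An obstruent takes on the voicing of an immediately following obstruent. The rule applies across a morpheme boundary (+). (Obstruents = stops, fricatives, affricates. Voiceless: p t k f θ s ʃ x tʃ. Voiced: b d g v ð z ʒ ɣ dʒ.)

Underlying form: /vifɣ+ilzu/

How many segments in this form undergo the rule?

/f/ before /ɣ/ (voiced) → [v]
1 segment changes.

1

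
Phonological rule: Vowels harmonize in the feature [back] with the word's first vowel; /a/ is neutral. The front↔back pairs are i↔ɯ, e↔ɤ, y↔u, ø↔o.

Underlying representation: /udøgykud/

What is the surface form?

[udogukud]

/ø/ harmonizes with /u/ ([+back]) → [o]
/y/ harmonizes with /u/ ([+back]) → [u]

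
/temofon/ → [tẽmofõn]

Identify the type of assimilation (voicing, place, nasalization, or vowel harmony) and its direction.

nasalization, regressive

/e/→[ẽ] /o/→[õ].
Each target copies a feature from the following segment, so the direction is regressive.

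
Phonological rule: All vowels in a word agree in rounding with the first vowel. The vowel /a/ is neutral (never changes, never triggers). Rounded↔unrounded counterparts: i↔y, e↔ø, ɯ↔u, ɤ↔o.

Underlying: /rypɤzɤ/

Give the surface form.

/ɤ/ harmonizes with /y/ ([+round]) → [o]
/ɤ/ harmonizes with /y/ ([+round]) → [o]

[rypozo]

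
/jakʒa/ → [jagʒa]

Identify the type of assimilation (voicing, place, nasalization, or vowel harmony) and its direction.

/k/→[g].
Each target copies a feature from the following segment, so the direction is regressive.

voicing assimilation, regressive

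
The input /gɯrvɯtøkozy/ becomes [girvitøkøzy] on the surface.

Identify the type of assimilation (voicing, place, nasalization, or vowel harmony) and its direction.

/ɯ/→[i] /ɯ/→[i] /o/→[ø].
Vowels agree with the last vowel, so the harmony is regressive.

vowel harmony, regressive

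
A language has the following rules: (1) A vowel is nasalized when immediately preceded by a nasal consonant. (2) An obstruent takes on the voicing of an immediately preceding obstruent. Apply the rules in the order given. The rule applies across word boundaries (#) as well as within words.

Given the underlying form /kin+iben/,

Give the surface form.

[kin+ĩben]

Rule 1: /i/ after nasal /n/ → [ĩ]
After rule 1: kin+ĩben
Rule 2: no segment meets the rule's conditions; no change.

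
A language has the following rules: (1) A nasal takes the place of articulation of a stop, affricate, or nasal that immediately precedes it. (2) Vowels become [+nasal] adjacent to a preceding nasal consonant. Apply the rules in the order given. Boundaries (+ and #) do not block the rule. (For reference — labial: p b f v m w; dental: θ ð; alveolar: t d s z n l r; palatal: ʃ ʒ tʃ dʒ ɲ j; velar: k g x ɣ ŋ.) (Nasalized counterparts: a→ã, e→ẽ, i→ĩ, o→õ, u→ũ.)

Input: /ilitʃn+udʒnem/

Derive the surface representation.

[ilitʃɲ+ũdʒɲẽm]

Rule 1: /n/ after /tʃ/ (palatal) → [ɲ]
Rule 1: /n/ after /dʒ/ (palatal) → [ɲ]
After rule 1: ilitʃɲ+udʒɲem
Rule 2: /u/ after nasal /ɲ/ → [ũ]
Rule 2: /e/ after nasal /ɲ/ → [ẽ]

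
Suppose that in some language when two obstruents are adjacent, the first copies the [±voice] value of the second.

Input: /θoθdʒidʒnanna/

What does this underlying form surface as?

[θoðdʒidʒnanna]

/θ/ before /dʒ/ (voiced) → [ð]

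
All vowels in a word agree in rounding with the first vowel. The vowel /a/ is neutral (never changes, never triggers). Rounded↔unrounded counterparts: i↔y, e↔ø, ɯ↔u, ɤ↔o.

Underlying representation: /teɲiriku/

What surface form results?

/u/ harmonizes with /e/ ([-round]) → [ɯ]

[teɲirikɯ]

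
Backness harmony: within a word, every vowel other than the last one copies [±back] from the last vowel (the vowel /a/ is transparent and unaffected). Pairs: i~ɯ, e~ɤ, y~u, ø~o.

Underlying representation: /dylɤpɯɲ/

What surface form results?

/y/ harmonizes with /ɯ/ ([+back]) → [u]

[dulɤpɯɲ]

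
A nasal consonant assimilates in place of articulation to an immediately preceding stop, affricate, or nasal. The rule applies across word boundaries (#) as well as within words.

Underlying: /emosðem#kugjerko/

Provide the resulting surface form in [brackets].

no segment meets the rule's conditions; no change.

[emosðem#kugjerko]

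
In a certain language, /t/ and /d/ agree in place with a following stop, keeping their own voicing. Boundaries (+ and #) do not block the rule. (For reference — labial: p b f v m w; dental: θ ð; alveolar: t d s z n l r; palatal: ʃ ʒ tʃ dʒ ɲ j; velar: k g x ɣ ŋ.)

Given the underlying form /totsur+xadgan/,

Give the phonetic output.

[totsur+xaggan]

/d/ before /g/ (velar) → [g]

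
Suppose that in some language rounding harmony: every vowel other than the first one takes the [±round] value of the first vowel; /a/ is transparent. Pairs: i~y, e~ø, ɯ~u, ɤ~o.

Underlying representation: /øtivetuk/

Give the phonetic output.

[øtyvøtuk]

/i/ harmonizes with /ø/ ([+round]) → [y]
/e/ harmonizes with /ø/ ([+round]) → [ø]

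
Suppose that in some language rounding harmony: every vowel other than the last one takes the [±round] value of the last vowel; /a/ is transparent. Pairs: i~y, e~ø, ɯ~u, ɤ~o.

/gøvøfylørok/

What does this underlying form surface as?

no segment meets the rule's conditions; no change.

[gøvøfylørok]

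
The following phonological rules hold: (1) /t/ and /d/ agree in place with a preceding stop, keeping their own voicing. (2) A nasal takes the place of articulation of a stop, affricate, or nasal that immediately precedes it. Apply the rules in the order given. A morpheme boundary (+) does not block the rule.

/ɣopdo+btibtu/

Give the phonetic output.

[ɣopbo+bpibpu]

Rule 1: /d/ after /p/ (labial) → [b]
Rule 1: /t/ after /b/ (labial) → [p]
Rule 1: /t/ after /b/ (labial) → [p]
After rule 1: ɣopbo+bpibpu
Rule 2: no segment meets the rule's conditions; no change.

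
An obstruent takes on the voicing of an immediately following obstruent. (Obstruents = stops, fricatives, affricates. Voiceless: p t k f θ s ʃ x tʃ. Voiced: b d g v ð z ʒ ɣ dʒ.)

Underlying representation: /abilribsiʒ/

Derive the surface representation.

[abilripsiʒ]

/b/ before /s/ (voiceless) → [p]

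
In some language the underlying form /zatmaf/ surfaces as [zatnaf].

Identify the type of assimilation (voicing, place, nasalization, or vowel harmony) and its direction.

place assimilation, progressive

/m/→[n].
Each target copies a feature from the preceding segment, so the direction is progressive.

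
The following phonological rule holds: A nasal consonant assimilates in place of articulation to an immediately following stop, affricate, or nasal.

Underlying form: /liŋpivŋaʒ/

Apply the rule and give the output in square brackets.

/ŋ/ before /p/ (labial) → [m]

[limpivŋaʒ]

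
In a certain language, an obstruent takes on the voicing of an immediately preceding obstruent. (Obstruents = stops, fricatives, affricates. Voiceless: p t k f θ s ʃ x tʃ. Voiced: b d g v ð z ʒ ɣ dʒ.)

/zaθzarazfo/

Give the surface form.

[zaθsarazvo]

/z/ after /θ/ (voiceless) → [s]
/f/ after /z/ (voiced) → [v]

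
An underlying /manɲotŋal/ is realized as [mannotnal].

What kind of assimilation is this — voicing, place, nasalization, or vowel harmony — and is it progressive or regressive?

/ɲ/→[n] /ŋ/→[n].
Each target copies a feature from the preceding segment, so the direction is progressive.

place assimilation, progressive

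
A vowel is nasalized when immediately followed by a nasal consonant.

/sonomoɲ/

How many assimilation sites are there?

/o/ before nasal /n/ → [õ]
/o/ before nasal /m/ → [õ]
/o/ before nasal /ɲ/ → [õ]
3 segments change.

3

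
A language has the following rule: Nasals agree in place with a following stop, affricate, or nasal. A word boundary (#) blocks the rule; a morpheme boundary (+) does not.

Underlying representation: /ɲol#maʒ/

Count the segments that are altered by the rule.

No segment meets the rule's conditions.

0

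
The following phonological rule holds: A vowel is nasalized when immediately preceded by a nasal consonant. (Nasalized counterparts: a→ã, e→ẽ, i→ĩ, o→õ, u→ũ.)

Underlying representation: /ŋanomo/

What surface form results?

[ŋãnõmõ]

/a/ after nasal /ŋ/ → [ã]
/o/ after nasal /n/ → [õ]
/o/ after nasal /m/ → [õ]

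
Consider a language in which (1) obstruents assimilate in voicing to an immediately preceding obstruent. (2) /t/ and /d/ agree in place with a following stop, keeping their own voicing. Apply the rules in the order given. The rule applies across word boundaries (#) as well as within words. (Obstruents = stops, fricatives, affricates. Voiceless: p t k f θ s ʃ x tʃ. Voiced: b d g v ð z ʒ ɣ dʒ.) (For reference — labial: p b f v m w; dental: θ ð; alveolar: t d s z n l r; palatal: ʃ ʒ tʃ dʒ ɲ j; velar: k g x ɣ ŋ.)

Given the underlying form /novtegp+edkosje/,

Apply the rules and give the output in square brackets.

[novdegb+eggosje]

Rule 1: /t/ after /v/ (voiced) → [d]
Rule 1: /p/ after /g/ (voiced) → [b]
Rule 1: /k/ after /d/ (voiced) → [g]
After rule 1: novdegb+edgosje
Rule 2: /d/ before /g/ (velar) → [g]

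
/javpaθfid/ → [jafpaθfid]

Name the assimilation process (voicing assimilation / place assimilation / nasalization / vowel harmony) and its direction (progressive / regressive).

voicing assimilation, regressive

/v/→[f].
Each target copies a feature from the following segment, so the direction is regressive.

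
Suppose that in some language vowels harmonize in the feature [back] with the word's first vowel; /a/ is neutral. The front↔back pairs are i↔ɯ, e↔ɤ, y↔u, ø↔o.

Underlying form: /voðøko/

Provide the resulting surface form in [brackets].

/ø/ harmonizes with /o/ ([+back]) → [o]

[voðoko]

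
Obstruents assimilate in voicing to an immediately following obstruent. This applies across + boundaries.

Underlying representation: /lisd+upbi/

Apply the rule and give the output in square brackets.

[lizd+ubbi]

/s/ before /d/ (voiced) → [z]
/p/ before /b/ (voiced) → [b]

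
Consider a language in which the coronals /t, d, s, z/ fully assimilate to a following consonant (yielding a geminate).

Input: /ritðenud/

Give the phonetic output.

/t/ before /ð/ → [ð] (total assimilation)

[riððenud]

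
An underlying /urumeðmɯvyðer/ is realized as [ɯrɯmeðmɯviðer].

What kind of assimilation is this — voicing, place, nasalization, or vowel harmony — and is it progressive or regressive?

vowel harmony, regressive

/u/→[ɯ] /u/→[ɯ] /y/→[i].
Vowels agree with the last vowel, so the harmony is regressive.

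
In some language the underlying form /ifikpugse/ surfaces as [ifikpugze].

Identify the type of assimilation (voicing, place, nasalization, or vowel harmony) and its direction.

voicing assimilation, progressive

/s/→[z].
Each target copies a feature from the preceding segment, so the direction is progressive.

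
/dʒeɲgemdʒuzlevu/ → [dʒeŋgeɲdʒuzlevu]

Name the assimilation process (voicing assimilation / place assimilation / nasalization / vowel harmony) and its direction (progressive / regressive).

place assimilation, regressive

/ɲ/→[ŋ] /m/→[ɲ].
Each target copies a feature from the following segment, so the direction is regressive.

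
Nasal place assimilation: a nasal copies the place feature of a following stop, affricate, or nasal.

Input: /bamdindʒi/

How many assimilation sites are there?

/m/ before /d/ (alveolar) → [n]
/n/ before /dʒ/ (palatal) → [ɲ]
2 segments change.

2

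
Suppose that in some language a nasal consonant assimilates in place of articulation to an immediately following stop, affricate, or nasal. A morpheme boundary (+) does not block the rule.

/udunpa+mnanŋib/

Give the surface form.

[udumpa+nnaŋŋib]

/n/ before /p/ (labial) → [m]
/m/ before /n/ (alveolar) → [n]
/n/ before /ŋ/ (velar) → [ŋ]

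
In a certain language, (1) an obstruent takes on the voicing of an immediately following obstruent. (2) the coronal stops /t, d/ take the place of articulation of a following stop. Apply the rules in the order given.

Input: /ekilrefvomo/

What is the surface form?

Rule 1: /f/ before /v/ (voiced) → [v]
After rule 1: ekilrevvomo
Rule 2: no segment meets the rule's conditions; no change.

[ekilrevvomo]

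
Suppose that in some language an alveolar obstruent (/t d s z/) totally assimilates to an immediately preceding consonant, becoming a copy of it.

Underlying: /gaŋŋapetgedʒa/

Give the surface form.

no segment meets the rule's conditions; no change.

[gaŋŋapetgedʒa]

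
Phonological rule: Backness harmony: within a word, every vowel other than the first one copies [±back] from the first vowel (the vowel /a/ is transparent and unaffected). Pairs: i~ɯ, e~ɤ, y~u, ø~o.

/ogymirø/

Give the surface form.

[ogumɯro]

/y/ harmonizes with /o/ ([+back]) → [u]
/i/ harmonizes with /o/ ([+back]) → [ɯ]
/ø/ harmonizes with /o/ ([+back]) → [o]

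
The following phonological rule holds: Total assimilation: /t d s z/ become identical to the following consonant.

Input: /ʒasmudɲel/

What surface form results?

/s/ before /m/ → [m] (total assimilation)
/d/ before /ɲ/ → [ɲ] (total assimilation)

[ʒammuɲɲel]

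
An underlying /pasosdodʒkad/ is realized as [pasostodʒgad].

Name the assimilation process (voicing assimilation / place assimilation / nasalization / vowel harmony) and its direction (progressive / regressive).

/d/→[t] /k/→[g].
Each target copies a feature from the preceding segment, so the direction is progressive.

voicing assimilation, progressive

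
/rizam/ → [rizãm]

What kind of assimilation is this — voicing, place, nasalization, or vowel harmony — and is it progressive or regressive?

/a/→[ã].
Each target copies a feature from the following segment, so the direction is regressive.

nasalization, regressive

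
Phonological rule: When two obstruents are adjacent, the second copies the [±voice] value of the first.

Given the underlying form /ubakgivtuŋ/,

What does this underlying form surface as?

[ubakkivduŋ]

/g/ after /k/ (voiceless) → [k]
/t/ after /v/ (voiced) → [d]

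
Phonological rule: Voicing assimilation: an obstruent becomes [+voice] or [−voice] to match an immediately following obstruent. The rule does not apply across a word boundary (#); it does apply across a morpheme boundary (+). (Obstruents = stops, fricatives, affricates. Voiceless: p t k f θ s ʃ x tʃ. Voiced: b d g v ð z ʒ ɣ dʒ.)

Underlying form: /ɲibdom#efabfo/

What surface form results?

/b/ before /f/ (voiceless) → [p]

[ɲibdom#efapfo]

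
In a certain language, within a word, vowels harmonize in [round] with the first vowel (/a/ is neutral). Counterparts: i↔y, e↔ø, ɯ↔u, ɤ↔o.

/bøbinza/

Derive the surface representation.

/i/ harmonizes with /ø/ ([+round]) → [y]

[bøbynza]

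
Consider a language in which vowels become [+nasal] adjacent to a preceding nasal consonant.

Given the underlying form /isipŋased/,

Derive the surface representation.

/a/ after nasal /ŋ/ → [ã]

[isipŋãsed]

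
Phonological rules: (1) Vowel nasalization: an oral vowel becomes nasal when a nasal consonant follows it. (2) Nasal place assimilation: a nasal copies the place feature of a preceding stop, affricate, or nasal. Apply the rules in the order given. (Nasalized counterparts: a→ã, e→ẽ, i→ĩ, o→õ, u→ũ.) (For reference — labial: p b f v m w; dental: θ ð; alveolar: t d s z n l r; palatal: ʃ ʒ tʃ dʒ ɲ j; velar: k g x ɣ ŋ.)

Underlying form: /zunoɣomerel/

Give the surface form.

[zũnoɣõmerel]

Rule 1: /u/ before nasal /n/ → [ũ]
Rule 1: /o/ before nasal /m/ → [õ]
After rule 1: zũnoɣõmerel
Rule 2: no segment meets the rule's conditions; no change.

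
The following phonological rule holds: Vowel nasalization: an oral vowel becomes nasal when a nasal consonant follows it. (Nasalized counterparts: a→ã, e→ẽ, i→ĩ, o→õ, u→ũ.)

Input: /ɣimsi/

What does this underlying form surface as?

/i/ before nasal /m/ → [ĩ]

[ɣĩmsi]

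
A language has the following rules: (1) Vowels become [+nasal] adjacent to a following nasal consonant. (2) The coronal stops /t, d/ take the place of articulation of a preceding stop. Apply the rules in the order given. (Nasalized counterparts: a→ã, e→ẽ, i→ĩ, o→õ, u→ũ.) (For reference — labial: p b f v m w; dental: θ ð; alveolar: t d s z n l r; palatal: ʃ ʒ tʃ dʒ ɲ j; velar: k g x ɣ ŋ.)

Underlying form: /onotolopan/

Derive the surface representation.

[õnotolopãn]

Rule 1: /o/ before nasal /n/ → [õ]
Rule 1: /a/ before nasal /n/ → [ã]
After rule 1: õnotolopãn
Rule 2: no segment meets the rule's conditions; no change.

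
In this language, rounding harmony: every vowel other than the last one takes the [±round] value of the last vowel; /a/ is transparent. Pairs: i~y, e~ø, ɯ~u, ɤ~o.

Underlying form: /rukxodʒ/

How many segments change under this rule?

No segment meets the rule's conditions.

0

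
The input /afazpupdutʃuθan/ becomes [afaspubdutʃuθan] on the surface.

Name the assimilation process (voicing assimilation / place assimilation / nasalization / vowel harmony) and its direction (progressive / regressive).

/z/→[s] /p/→[b].
Each target copies a feature from the following segment, so the direction is regressive.

voicing assimilation, regressive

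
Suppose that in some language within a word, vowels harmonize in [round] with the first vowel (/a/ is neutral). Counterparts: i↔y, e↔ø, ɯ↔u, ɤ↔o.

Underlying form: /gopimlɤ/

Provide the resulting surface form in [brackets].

/i/ harmonizes with /o/ ([+round]) → [y]
/ɤ/ harmonizes with /o/ ([+round]) → [o]

[gopymlo]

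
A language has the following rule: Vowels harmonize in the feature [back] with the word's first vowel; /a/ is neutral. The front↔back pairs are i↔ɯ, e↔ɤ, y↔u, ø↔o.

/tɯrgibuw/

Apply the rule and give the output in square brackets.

/i/ harmonizes with /ɯ/ ([+back]) → [ɯ]

[tɯrgɯbuw]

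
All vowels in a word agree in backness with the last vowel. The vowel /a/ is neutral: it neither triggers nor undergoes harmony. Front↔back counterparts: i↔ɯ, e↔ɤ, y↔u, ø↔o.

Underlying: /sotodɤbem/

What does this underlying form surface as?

[søtødebem]

/o/ harmonizes with /e/ ([-back]) → [ø]
/o/ harmonizes with /e/ ([-back]) → [ø]
/ɤ/ harmonizes with /e/ ([-back]) → [e]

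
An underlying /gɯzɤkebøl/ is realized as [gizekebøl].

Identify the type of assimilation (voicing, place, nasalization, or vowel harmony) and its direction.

vowel harmony, regressive

/ɯ/→[i] /ɤ/→[e].
Vowels agree with the last vowel, so the harmony is regressive.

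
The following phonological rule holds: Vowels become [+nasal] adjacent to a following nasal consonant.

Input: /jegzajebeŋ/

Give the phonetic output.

[jegzajebẽŋ]

/e/ before nasal /ŋ/ → [ẽ]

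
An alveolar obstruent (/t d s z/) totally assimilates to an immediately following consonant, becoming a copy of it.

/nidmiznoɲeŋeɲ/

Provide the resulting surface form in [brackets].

/d/ before /m/ → [m] (total assimilation)
/z/ before /n/ → [n] (total assimilation)

[nimminnoɲeŋeɲ]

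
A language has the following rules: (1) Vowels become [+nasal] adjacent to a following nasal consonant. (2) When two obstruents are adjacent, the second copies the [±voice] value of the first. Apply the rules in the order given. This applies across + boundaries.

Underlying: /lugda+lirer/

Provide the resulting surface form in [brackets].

Rule 1: no segment meets the rule's conditions; no change.
After rule 1: lugda+lirer
Rule 2: no segment meets the rule's conditions; no change.

[lugda+lirer]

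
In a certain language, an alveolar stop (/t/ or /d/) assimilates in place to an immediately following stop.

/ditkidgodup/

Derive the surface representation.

[dikkiggodup]

/t/ before /k/ (velar) → [k]
/d/ before /g/ (velar) → [g]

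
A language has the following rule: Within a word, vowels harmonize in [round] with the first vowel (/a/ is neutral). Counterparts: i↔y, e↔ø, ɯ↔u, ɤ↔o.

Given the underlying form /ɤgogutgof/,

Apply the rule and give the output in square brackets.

/o/ harmonizes with /ɤ/ ([-round]) → [ɤ]
/u/ harmonizes with /ɤ/ ([-round]) → [ɯ]
/o/ harmonizes with /ɤ/ ([-round]) → [ɤ]

[ɤgɤgɯtgɤf]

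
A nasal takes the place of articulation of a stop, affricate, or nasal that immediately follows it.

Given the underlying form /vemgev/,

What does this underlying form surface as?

[veŋgev]

/m/ before /g/ (velar) → [ŋ]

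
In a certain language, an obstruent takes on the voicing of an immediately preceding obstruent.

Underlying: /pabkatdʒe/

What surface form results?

/k/ after /b/ (voiced) → [g]
/dʒ/ after /t/ (voiceless) → [tʃ]

[pabgattʃe]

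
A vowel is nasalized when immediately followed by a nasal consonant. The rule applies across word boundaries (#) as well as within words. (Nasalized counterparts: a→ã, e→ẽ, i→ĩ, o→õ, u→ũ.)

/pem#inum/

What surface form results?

/e/ before nasal /m/ → [ẽ]
/i/ before nasal /n/ → [ĩ]
/u/ before nasal /m/ → [ũ]

[pẽm#ĩnũm]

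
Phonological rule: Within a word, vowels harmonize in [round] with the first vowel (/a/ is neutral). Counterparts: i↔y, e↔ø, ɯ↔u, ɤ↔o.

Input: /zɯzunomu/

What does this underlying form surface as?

[zɯzɯnɤmɯ]

/u/ harmonizes with /ɯ/ ([-round]) → [ɯ]
/o/ harmonizes with /ɯ/ ([-round]) → [ɤ]
/u/ harmonizes with /ɯ/ ([-round]) → [ɯ]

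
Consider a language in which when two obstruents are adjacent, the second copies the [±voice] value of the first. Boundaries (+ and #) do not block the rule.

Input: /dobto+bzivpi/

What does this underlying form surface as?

[dobdo+bzivbi]

/t/ after /b/ (voiced) → [d]
/p/ after /v/ (voiced) → [b]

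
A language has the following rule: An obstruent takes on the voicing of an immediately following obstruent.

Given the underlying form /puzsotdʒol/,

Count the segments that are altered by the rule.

2

/z/ before /s/ (voiceless) → [s]
/t/ before /dʒ/ (voiced) → [d]
2 segments change.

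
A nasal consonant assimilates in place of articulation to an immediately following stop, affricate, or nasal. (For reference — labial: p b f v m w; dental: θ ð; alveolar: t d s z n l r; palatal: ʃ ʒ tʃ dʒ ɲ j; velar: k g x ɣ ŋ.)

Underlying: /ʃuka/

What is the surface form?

no segment meets the rule's conditions; no change.

[ʃuka]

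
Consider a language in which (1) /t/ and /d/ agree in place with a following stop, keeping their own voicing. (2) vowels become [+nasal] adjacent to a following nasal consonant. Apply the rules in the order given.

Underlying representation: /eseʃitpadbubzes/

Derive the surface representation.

[eseʃippabbubzes]

Rule 1: /t/ before /p/ (labial) → [p]
Rule 1: /d/ before /b/ (labial) → [b]
After rule 1: eseʃippabbubzes
Rule 2: no segment meets the rule's conditions; no change.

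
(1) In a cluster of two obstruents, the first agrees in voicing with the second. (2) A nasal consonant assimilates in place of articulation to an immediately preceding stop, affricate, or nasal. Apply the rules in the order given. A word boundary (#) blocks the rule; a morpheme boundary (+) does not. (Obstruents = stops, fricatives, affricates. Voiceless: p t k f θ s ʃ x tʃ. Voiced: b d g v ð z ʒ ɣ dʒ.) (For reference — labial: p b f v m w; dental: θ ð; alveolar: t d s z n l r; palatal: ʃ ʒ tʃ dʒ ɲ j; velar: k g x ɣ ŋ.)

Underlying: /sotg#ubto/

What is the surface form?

[sodg#upto]

Rule 1: /t/ before /g/ (voiced) → [d]
Rule 1: /b/ before /t/ (voiceless) → [p]
After rule 1: sodg#upto
Rule 2: no segment meets the rule's conditions; no change.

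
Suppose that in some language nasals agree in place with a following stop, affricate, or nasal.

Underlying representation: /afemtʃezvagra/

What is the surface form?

[afeɲtʃezvagra]

/m/ before /tʃ/ (palatal) → [ɲ]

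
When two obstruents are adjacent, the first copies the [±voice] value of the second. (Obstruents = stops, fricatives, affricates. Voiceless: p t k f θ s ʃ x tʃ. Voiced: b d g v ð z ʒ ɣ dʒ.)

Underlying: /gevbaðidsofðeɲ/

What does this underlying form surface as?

/d/ before /s/ (voiceless) → [t]
/f/ before /ð/ (voiced) → [v]

[gevbaðitsovðeɲ]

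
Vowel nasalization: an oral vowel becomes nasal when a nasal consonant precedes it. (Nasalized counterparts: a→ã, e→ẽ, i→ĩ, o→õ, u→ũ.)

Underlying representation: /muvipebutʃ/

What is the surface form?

/u/ after nasal /m/ → [ũ]

[mũvipebutʃ]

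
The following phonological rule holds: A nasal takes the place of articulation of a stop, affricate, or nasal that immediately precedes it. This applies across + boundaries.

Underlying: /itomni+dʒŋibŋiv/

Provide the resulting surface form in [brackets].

/n/ after /m/ (labial) → [m]
/ŋ/ after /dʒ/ (palatal) → [ɲ]
/ŋ/ after /b/ (labial) → [m]

[itommi+dʒɲibmiv]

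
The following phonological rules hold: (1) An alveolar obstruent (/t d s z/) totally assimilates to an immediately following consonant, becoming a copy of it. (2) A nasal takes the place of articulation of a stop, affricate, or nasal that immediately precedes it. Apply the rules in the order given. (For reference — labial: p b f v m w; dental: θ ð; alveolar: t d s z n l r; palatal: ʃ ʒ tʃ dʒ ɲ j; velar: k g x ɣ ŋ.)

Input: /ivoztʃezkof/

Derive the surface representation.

Rule 1: /z/ before /tʃ/ → [tʃ] (total assimilation)
Rule 1: /z/ before /k/ → [k] (total assimilation)
After rule 1: ivotʃtʃekkof
Rule 2: no segment meets the rule's conditions; no change.

[ivotʃtʃekkof]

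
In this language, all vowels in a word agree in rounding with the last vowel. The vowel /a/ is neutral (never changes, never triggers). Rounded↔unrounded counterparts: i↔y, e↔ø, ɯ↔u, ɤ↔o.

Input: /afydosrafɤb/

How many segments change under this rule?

/y/ harmonizes with /ɤ/ ([-round]) → [i]
/o/ harmonizes with /ɤ/ ([-round]) → [ɤ]
2 segments change.

2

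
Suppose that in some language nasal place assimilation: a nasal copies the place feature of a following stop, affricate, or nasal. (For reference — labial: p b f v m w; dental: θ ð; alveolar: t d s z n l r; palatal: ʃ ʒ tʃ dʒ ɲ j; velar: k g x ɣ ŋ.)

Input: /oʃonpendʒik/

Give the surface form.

/n/ before /p/ (labial) → [m]
/n/ before /dʒ/ (palatal) → [ɲ]

[oʃompeɲdʒik]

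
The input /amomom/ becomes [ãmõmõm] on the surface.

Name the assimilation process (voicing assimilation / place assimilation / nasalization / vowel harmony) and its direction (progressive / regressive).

nasalization, regressive

/a/→[ã] /o/→[õ] /o/→[õ].
Each target copies a feature from the following segment, so the direction is regressive.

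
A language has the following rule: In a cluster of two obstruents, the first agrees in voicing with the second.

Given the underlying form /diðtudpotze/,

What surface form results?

/ð/ before /t/ (voiceless) → [θ]
/d/ before /p/ (voiceless) → [t]
/t/ before /z/ (voiced) → [d]

[diθtutpodze]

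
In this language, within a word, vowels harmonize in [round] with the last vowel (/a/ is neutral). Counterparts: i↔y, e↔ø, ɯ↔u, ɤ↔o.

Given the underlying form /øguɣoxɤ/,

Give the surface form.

/ø/ harmonizes with /ɤ/ ([-round]) → [e]
/u/ harmonizes with /ɤ/ ([-round]) → [ɯ]
/o/ harmonizes with /ɤ/ ([-round]) → [ɤ]

[egɯɣɤxɤ]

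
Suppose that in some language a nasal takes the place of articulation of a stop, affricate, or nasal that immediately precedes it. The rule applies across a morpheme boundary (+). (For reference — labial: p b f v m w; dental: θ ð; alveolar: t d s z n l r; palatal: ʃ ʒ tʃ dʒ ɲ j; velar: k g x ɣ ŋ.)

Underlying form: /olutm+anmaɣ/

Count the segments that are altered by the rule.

/m/ after /t/ (alveolar) → [n]
/m/ after /n/ (alveolar) → [n]
2 segments change.

2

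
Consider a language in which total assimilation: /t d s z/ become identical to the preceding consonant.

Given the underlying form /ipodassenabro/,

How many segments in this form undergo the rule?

0

No segment meets the rule's conditions.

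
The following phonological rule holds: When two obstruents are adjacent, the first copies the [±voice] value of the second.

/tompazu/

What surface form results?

[tompazu]

no segment meets the rule's conditions; no change.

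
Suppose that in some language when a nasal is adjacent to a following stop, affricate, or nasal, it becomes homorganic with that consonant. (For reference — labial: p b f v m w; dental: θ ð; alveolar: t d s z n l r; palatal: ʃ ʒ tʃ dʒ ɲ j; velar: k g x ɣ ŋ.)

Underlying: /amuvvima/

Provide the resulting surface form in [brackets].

no segment meets the rule's conditions; no change.

[amuvvima]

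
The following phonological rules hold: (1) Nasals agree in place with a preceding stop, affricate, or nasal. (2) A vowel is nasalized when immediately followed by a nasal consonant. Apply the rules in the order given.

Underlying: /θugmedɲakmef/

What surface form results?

Rule 1: /m/ after /g/ (velar) → [ŋ]
Rule 1: /ɲ/ after /d/ (alveolar) → [n]
Rule 1: /m/ after /k/ (velar) → [ŋ]
After rule 1: θugŋednakŋef
Rule 2: no segment meets the rule's conditions; no change.

[θugŋednakŋef]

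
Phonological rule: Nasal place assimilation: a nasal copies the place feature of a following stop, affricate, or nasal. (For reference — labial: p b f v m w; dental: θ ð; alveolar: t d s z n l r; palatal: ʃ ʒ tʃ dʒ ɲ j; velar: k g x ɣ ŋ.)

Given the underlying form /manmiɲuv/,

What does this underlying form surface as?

[mammiɲuv]

/n/ before /m/ (labial) → [m]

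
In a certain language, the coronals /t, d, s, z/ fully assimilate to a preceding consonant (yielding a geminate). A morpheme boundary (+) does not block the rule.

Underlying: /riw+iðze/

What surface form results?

[riw+iððe]

/z/ after /ð/ → [ð] (total assimilation)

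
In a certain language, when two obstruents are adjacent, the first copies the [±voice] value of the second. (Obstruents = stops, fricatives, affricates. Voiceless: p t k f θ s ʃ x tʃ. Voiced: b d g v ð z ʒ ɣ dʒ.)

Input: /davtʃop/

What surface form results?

[daftʃop]

/v/ before /tʃ/ (voiceless) → [f]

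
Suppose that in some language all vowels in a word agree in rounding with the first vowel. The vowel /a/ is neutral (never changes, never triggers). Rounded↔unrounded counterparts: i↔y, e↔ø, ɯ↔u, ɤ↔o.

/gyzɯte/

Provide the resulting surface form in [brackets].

/ɯ/ harmonizes with /y/ ([+round]) → [u]
/e/ harmonizes with /y/ ([+round]) → [ø]

[gyzutø]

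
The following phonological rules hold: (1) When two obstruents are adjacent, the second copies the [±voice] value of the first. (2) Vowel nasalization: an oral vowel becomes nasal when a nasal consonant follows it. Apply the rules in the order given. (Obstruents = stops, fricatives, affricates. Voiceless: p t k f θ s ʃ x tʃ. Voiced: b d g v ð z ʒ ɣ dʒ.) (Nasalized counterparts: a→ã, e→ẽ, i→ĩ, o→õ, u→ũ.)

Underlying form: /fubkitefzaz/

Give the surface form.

[fubgitefsaz]

Rule 1: /k/ after /b/ (voiced) → [g]
Rule 1: /z/ after /f/ (voiceless) → [s]
After rule 1: fubgitefsaz
Rule 2: no segment meets the rule's conditions; no change.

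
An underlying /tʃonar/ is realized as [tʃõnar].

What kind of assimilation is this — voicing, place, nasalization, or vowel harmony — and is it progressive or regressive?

nasalization, regressive

/o/→[õ].
Each target copies a feature from the following segment, so the direction is regressive.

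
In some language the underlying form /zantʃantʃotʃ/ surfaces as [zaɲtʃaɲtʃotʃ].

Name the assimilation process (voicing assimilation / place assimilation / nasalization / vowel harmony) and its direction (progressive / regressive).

place assimilation, regressive

/n/→[ɲ] /n/→[ɲ].
Each target copies a feature from the following segment, so the direction is regressive.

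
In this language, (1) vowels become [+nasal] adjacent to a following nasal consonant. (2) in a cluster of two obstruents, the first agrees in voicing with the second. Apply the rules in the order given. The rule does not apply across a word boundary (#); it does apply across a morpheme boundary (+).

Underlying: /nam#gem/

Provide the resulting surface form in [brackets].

[nãm#gẽm]

Rule 1: /a/ before nasal /m/ → [ã]
Rule 1: /e/ before nasal /m/ → [ẽ]
After rule 1: nãm#gẽm
Rule 2: no segment meets the rule's conditions; no change.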